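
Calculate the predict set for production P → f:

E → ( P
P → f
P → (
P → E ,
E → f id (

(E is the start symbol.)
{ 'f' }

PREDICT(P → f) = (FIRST(RHS) \ {ε}) ∪ (FOLLOW(P) if ε ∈ FIRST(RHS), i.e. RHS ⇒* ε)
FIRST(f) = { 'f' }
ε ∉ FIRST(f), so FOLLOW(P) is not added.
PREDICT(P → f) = { 'f' }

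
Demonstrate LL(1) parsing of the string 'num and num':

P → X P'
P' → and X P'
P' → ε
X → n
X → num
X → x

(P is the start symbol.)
Stack is shown with the top on the left.

Stack       Input          Action
---------------------------------
P $         num and num $  output P → X P'
X P' $      num and num $  output X → num
num P' $    num and num $  match 'num'
P' $        and num $      output P' → and X P'
and X P' $  and num $      match 'and'
X P' $      num $          output X → num
num P' $    num $          match 'num'
P' $        $              output P' → ε
$           $              accept

The string is accepted.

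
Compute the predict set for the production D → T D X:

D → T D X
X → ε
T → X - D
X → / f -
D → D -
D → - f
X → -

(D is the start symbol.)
{ '-', '/' }

PREDICT(D → T D X) = (FIRST(RHS) \ {ε}) ∪ (FOLLOW(D) if ε ∈ FIRST(RHS), i.e. RHS ⇒* ε)
FIRST(T) = { '-', '/' }
FIRST(T D X) = { '-', '/' }
ε ∉ FIRST(T D X), so FOLLOW(D) is not added.
PREDICT(D → T D X) = { '-', '/' }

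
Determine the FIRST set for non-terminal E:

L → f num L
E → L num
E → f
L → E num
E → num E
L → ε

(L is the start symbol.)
To compute FIRST(E), examine every production with E on the left-hand side, reading each right-hand side left to right until a non-nullable symbol is reached.

FIRST sets of the other non-terminals involved (by the same procedure, iterated to a fixed point):
  FIRST(L) = { 'f', 'num', ε }

From E → L num:
  - L is a non-terminal: add FIRST(L) \ {ε} = { 'f', 'num' }
    L is nullable, so continue to the next symbol
  - num is a terminal: add 'num' and stop
From E → f:
  - f is a terminal: add 'f' and stop
From E → num E:
  - num is a terminal: add 'num' and stop

Collecting: FIRST(E) = { 'f', 'num' }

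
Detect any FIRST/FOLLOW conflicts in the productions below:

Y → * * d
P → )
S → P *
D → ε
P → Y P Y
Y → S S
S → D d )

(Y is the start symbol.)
No FIRST/FOLLOW conflicts.

A FIRST/FOLLOW conflict occurs when a non-terminal N has a nullable alternative N → β (β ⇒* ε) and another alternative N → α with FIRST(α) ∩ FOLLOW(N) ≠ ∅: on such a lookahead the parser cannot decide between expanding α and letting N vanish via β.

Nullable non-terminals: D.
D has a nullable alternative but only one production, so nothing to check.

P, S, Y have no nullable alternative, so no FIRST/FOLLOW check is needed there.

No FIRST/FOLLOW conflicts found.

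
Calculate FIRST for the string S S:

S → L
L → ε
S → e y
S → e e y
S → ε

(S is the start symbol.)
{ 'e', ε }

FIRST sets of the non-terminals involved (from the grammar, by fixed-point iteration):
  FIRST(S) = { 'e', ε }

To compute FIRST(S S), process the symbols left to right:
Symbol S is a non-terminal. Add FIRST(S) \ {ε} = { 'e' }
S is nullable (ε ∈ FIRST(S)), continue to the next symbol.
Symbol S is a non-terminal. Add FIRST(S) \ {ε} = { 'e' }
S is nullable (ε ∈ FIRST(S)), continue to the next symbol.
All symbols are nullable, so ε is in the result.
FIRST(S S) = { 'e', ε }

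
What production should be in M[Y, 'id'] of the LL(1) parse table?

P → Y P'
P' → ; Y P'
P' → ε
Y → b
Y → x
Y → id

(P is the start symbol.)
To find M[Y, 'id'], we find productions for Y where 'id' is in the predict set (PREDICT(N → α) = (FIRST(α) \ {ε}) ∪ (FOLLOW(N) if α ⇒* ε)).

Y → b: PREDICT = { 'b' }
Y → x: PREDICT = { 'x' }
Y → id: PREDICT = { 'id' }
  'id' is in predict set, so this production goes in M[Y, 'id']

M[Y, 'id'] = Y → id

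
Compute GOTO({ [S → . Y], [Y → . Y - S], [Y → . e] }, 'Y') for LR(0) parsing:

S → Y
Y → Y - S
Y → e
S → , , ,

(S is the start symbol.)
GOTO(I, 'Y') = CLOSURE({ [A → αX.β] : [A → α.Xβ] ∈ I, X = 'Y' })

Items with dot before 'Y', with the dot advanced:
  [S → . Y] → [S → Y .]
  [Y → . Y - S] → [Y → Y . - S]
Closure adds nothing (no advanced item has the dot before a non-terminal).

GOTO = { [S → Y .], [Y → Y . - S] }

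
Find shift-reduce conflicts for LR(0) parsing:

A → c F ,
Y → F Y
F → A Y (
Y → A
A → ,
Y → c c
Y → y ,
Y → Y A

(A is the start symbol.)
Augment with A' → A and build the canonical LR(0) collection (I0 = CLOSURE({[A' → . A]}), then GOTO on every symbol after a dot until no new states appear). It has 17 states:
  I0: { [A → . ,], [A → . c F ,], [A' → . A] }  — shift
  I1: { [A → , .] }  — reduce
  I2: { [A' → A .] }  — accept
  I3: { [A → . ,], [A → . c F ,], [A → c . F ,], [F → . A Y (] }  — shift
  I4: { [A → . ,], [A → . c F ,], [F → . A Y (], [F → A . Y (], [Y → . A], [Y → . F Y], [Y → . Y A], [Y → . c c], [Y → . y ,] }  — shift
  I5: { [A → c F . ,] }  — shift
  I6: { [A → c F , .] }  — reduce
  I7: { [A → . ,], [A → . c F ,], [F → . A Y (], [F → A . Y (], [Y → . A], [Y → . F Y], [Y → . Y A], [Y → . c c], [Y → . y ,], [Y → A .] }  — shift, reduce
  I8: { [A → . ,], [A → . c F ,], [F → . A Y (], [Y → . A], [Y → . F Y], [Y → . Y A], [Y → . c c], [Y → . y ,], [Y → F . Y] }  — shift
  I9: { [A → . ,], [A → . c F ,], [F → A Y . (], [Y → Y . A] }  — shift
  I10: { [A → . ,], [A → . c F ,], [A → c . F ,], [F → . A Y (], [Y → c . c] }  — shift
  I11: { [Y → y . ,] }  — shift
  I12: { [Y → y , .] }  — reduce
  I13: { [A → . ,], [A → . c F ,], [A → c . F ,], [F → . A Y (], [Y → c c .] }  — shift, reduce
  I14: { [F → A Y ( .] }  — reduce
  I15: { [Y → Y A .] }  — reduce
  I16: { [A → . ,], [A → . c F ,], [Y → F Y .], [Y → Y . A] }  — shift, reduce

I7 contains reduce item [Y → A .] and shift items [A → . ,], [A → . c F ,], [Y → . c c], [Y → . y ,] — shift-reduce conflict.
I13 contains reduce item [Y → c c .] and shift items [A → . ,], [A → . c F ,] — shift-reduce conflict.
I16 contains reduce item [Y → F Y .] and shift items [A → . ,], [A → . c F ,] — shift-reduce conflict.

Answer: Yes — I7: [Y → A .] vs [A → . ,]; I13: [Y → c c .] vs [A → . ,]; I16: [Y → F Y .] vs [A → . ,]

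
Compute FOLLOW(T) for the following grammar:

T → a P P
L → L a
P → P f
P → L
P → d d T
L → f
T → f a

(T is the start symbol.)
To compute FOLLOW(T), find every occurrence of T on a right-hand side N → α T β: add FIRST(β) \ {ε}, and if β is empty or nullable also add FOLLOW(N). Iterate to a fixed point.

T is the start symbol, so $ ∈ FOLLOW(T).
In P → d d T: T is at the end, add FOLLOW(P)

The FOLLOW sets referred to above (computed the same way, to a fixed point):
  FOLLOW(P) = { $, 'd', 'f' }

Taking the union: FOLLOW(T) = { $, 'd', 'f' }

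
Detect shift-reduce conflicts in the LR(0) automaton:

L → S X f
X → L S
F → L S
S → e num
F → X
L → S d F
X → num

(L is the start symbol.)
Augment with L' → L and build the canonical LR(0) collection (I0 = CLOSURE({[L' → . L]}), then GOTO on every symbol after a dot until no new states appear). It has 15 states:
  I0: { [L → . S X f], [L → . S d F], [L' → . L], [S → . e num] }  — shift
  I1: { [L' → L .] }  — accept
  I2: { [L → . S X f], [L → . S d F], [L → S . X f], [L → S . d F], [S → . e num], [X → . L S], [X → . num] }  — shift
  I3: { [S → e . num] }  — shift
  I4: { [S → e num .] }  — reduce
  I5: { [S → . e num], [X → L . S] }  — shift
  I6: { [L → S X . f] }  — shift
  I7: { [F → . L S], [F → . X], [L → . S X f], [L → . S d F], [L → S d . F], [S → . e num], [X → . L S], [X → . num] }  — shift
  I8: { [X → num .] }  — reduce
  I9: { [L → S d F .] }  — reduce
  I10: { [F → L . S], [S → . e num], [X → L . S] }  — shift
  I11: { [F → X .] }  — reduce
  I12: { [F → L S .], [X → L S .] }  — 2 reduces
  I13: { [L → S X f .] }  — reduce
  I14: { [X → L S .] }  — reduce

No state contains both a complete item and a shift item.

Answer: No shift-reduce conflicts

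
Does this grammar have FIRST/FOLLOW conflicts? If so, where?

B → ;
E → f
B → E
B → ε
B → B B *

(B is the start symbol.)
Yes. B → ';' with FOLLOW(B) on { ';' }; B → E with FOLLOW(B) on { 'f' }; B → B B '*' with FOLLOW(B) on { '*', ';', 'f' }

A FIRST/FOLLOW conflict occurs when a non-terminal N has a nullable alternative N → β (β ⇒* ε) and another alternative N → α with FIRST(α) ∩ FOLLOW(N) ≠ ∅: on such a lookahead the parser cannot decide between expanding α and letting N vanish via β.

Nullable non-terminals: B.
FIRST sets used below: FIRST(E) = { 'f' }, FIRST(B) = { '*', ';', 'f', ε }

B: nullable alternative(s) B → ε; FOLLOW(B) = { $, '*', ';', 'f' }
  B → ;: FIRST \ {ε} = { ';' } — overlaps FOLLOW(B) on { ';' }: CONFLICT
  B → E: FIRST \ {ε} = { 'f' } — overlaps FOLLOW(B) on { 'f' }: CONFLICT
  B → ε: FIRST \ {ε} = { } — this is the only nullable alternative, skip
  B → B B *: FIRST \ {ε} = { '*', ';', 'f' } — overlaps FOLLOW(B) on { '*', ';', 'f' }: CONFLICT

E has no nullable alternative, so no FIRST/FOLLOW check is needed there.

So the grammar has 3 FIRST/FOLLOW conflicts (marked CONFLICT above).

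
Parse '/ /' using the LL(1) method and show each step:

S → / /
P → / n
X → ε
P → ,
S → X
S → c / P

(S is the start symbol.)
LL(1) parsing maintains a stack (initially the start symbol over $) and the input. At each step: if the stack top is a terminal, match it against the current input token; if it is a non-terminal N, replace it with the RHS of M[N, lookahead] (the unique production whose predict set contains the lookahead).

Stack is shown with the top on the left.

Stack  Input  Action
--------------------
S $    / / $  output S → / /
/ / $  / / $  match '/'
/ $    / $    match '/'
$      $      accept

The string is accepted.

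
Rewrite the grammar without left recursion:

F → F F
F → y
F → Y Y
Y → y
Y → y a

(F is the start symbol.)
F is directly left-recursive. The standard transformation for
  A → A α₁ | ... | A α_m | β₁ | ... | β_n
is
  A  → β₁ A' | ... | β_n A'
  A' → α₁ A' | ... | α_m A' | ε

F → y becomes F → y F'
F → Y Y becomes F → Y Y F'
F → F F becomes F' → F F'
Add F' → ε

Productions for other non-terminals are unchanged:
  Y → y
  Y → y a

Resulting grammar:
F → y F'
F → Y Y F'
F' → F F'
F' → ε
Y → y
Y → y a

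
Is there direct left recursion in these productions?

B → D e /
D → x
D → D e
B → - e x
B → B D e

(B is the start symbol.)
Yes, D, B are left-recursive

Direct left recursion occurs when N → N α for some non-terminal N (the right-hand side begins with the left-hand side itself).

B → D e /: starts with D
D → x: starts with x
D → D e: LEFT RECURSIVE (starts with D)
B → - e x: starts with '-'
B → B D e: LEFT RECURSIVE (starts with B)

The grammar has direct left recursion on: D, B.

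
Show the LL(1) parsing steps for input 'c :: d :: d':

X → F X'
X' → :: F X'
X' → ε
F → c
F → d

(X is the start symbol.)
LL(1) parsing maintains a stack (initially the start symbol over $) and the input. At each step: if the stack top is a terminal, match it against the current input token; if it is a non-terminal N, replace it with the RHS of M[N, lookahead] (the unique production whose predict set contains the lookahead).

Stack is shown with the top on the left.

Stack      Input          Action
--------------------------------
X $        c :: d :: d $  output X → F X'
F X' $     c :: d :: d $  output F → c
c X' $     c :: d :: d $  match 'c'
X' $       :: d :: d $    output X' → :: F X'
:: F X' $  :: d :: d $    match '::'
F X' $     d :: d $       output F → d
d X' $     d :: d $       match 'd'
X' $       :: d $         output X' → :: F X'
:: F X' $  :: d $         match '::'
F X' $     d $            output F → d
d X' $     d $            match 'd'
X' $       $              output X' → ε
$          $              accept

The string is accepted.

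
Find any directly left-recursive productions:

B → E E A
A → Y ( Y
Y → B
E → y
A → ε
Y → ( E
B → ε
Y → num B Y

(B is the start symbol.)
Direct left recursion occurs when N → N α for some non-terminal N (the right-hand side begins with the left-hand side itself).

B → E E A: starts with E
A → Y ( Y: starts with Y
Y → B: starts with B
E → y: starts with y
A → ε: starts with ε
Y → ( E: starts with '('
B → ε: starts with ε
Y → num B Y: starts with num

No direct left recursion found.

Answer: No direct left recursion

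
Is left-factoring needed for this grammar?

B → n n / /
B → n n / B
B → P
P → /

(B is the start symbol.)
Left-factoring is needed when two productions for the same non-terminal
share a common prefix on the right-hand side.

Productions for B:
  B → n n / /
  B → n n / B
  B → P

Found common prefix 'n n /' in productions for B

Answer: Yes, B has productions with common prefix 'n n /'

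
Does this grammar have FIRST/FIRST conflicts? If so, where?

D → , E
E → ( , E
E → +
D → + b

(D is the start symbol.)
No FIRST/FIRST conflicts.

Productions for D:
  D → , E: FIRST = { ',' }
  D → + b: FIRST = { '+' }
Productions for E:
  E → ( , E: FIRST = { '(' }
  E → +: FIRST = { '+' }

All alternatives of each non-terminal have pairwise disjoint FIRST sets.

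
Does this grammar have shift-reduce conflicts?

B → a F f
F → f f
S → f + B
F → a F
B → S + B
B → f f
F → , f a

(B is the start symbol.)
No shift-reduce conflicts

Augment with B' → B and build the canonical LR(0) collection (I0 = CLOSURE({[B' → . B]}), then GOTO on every symbol after a dot until no new states appear). It has 19 states:
  I0: { [B → . S + B], [B → . a F f], [B → . f f], [B' → . B], [S → . f + B] }  — shift
  I1: { [B' → B .] }  — accept
  I2: { [B → S . + B] }  — shift
  I3: { [B → a . F f], [F → . , f a], [F → . a F], [F → . f f] }  — shift
  I4: { [B → f . f], [S → f . + B] }  — shift
  I5: { [B → . S + B], [B → . a F f], [B → . f f], [S → . f + B], [S → f + . B] }  — shift
  I6: { [B → f f .] }  — reduce
  I7: { [S → f + B .] }  — reduce
  I8: { [F → , . f a] }  — shift
  I9: { [B → a F . f] }  — shift
  I10: { [F → . , f a], [F → . a F], [F → . f f], [F → a . F] }  — shift
  I11: { [F → f . f] }  — shift
  I12: { [F → f f .] }  — reduce
  I13: { [F → a F .] }  — reduce
  I14: { [B → a F f .] }  — reduce
  I15: { [F → , f . a] }  — shift
  I16: { [F → , f a .] }  — reduce
  I17: { [B → . S + B], [B → . a F f], [B → . f f], [B → S + . B], [S → . f + B] }  — shift
  I18: { [B → S + B .] }  — reduce

No state contains both a complete item and a shift item.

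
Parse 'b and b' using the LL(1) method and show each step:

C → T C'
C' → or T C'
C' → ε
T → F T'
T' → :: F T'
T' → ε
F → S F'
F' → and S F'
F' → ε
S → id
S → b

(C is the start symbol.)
LL(1) parsing maintains a stack (initially the start symbol over $) and the input. At each step: if the stack top is a terminal, match it against the current input token; if it is a non-terminal N, replace it with the RHS of M[N, lookahead] (the unique production whose predict set contains the lookahead).

Stack is shown with the top on the left.

Stack             Input      Action
-----------------------------------
C $               b and b $  output C → T C'
T C' $            b and b $  output T → F T'
F T' C' $         b and b $  output F → S F'
S F' T' C' $      b and b $  output S → b
b F' T' C' $      b and b $  match 'b'
F' T' C' $        and b $    output F' → and S F'
and S F' T' C' $  and b $    match 'and'
S F' T' C' $      b $        output S → b
b F' T' C' $      b $        match 'b'
F' T' C' $        $          output F' → ε
T' C' $           $          output T' → ε
C' $              $          output C' → ε
$                 $          accept

The string is accepted.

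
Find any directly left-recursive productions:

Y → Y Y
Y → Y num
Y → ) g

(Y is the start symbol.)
Yes, Y is left-recursive

Y → Y Y: LEFT RECURSIVE (starts with Y)
Y → Y num: LEFT RECURSIVE (starts with Y)
Y → ) g: starts with ')'

The grammar has direct left recursion on: Y.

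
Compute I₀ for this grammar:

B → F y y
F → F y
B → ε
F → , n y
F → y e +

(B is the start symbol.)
First, augment the grammar with B' → B
I₀ = CLOSURE({ [B' → . B] }):
  [B' → . B] has the dot before B: add [B → . F y y], [B → .]
  [B → . F y y] has the dot before F: add [F → . F y], [F → . , n y], [F → . y e +]
No further items can be added.

I₀ = { [B → . F y y], [B → .], [B' → . B], [F → . , n y], [F → . F y], [F → . y e +] }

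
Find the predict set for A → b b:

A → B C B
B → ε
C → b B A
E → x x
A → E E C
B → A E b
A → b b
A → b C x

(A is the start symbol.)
PREDICT(A → b b) = (FIRST(RHS) \ {ε}) ∪ (FOLLOW(A) if ε ∈ FIRST(RHS), i.e. RHS ⇒* ε)
FIRST(b b) = { 'b' }
ε ∉ FIRST(b b), so FOLLOW(A) is not added.
PREDICT(A → b b) = { 'b' }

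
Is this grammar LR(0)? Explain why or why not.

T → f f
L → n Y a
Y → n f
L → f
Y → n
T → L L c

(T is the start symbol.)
A grammar is LR(0) if no state in the canonical LR(0) collection has:
  - both a shift item (dot before a terminal) and a complete item (shift-reduce conflict), or
  - two or more complete items (reduce-reduce conflict; the accept item [T' → T .] counts as a complete item here).

Augment with T' → T and build the canonical LR(0) collection (I0 = CLOSURE({[T' → . T]}), then GOTO on every symbol after a dot until no new states appear). It has 13 states:
  I0: { [L → . f], [L → . n Y a], [T → . L L c], [T → . f f], [T' → . T] }  — shift
  I1: { [L → . f], [L → . n Y a], [T → L . L c] }  — shift
  I2: { [T' → T .] }  — accept
  I3: { [L → f .], [T → f . f] }  — shift, reduce
  I4: { [L → n . Y a], [Y → . n f], [Y → . n] }  — shift
  I5: { [L → n Y . a] }  — shift
  I6: { [Y → n . f], [Y → n .] }  — shift, reduce
  I7: { [Y → n f .] }  — reduce
  I8: { [L → n Y a .] }  — reduce
  I9: { [T → f f .] }  — reduce
  I10: { [T → L L . c] }  — shift
  I11: { [L → f .] }  — reduce
  I12: { [T → L L c .] }  — reduce

Conflict in state I3:
  Shift-reduce conflict between [L → f .] and [T → f . f]
So the grammar is NOT LR(0).

Answer: No. Shift-reduce conflict between [L → f .] and [T → f . f]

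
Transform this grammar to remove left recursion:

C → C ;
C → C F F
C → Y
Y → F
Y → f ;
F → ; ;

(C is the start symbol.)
C → Y C'
C' → ; C'
C' → F F C'
C' → ε
Y → F
Y → f ;
F → ; ;

C is directly left-recursive. The standard transformation for
  A → A α₁ | ... | A α_m | β₁ | ... | β_n
is
  A  → β₁ A' | ... | β_n A'
  A' → α₁ A' | ... | α_m A' | ε

C → Y becomes C → Y C'
C → C ; becomes C' → ; C'
C → C F F becomes C' → F F C'
Add C' → ε

Productions for other non-terminals are unchanged:
  Y → F
  Y → f ;
  F → ; ;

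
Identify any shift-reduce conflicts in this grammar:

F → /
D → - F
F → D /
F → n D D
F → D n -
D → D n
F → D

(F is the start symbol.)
A shift-reduce conflict occurs when an LR(0) state has both:
  - a complete (reduce) item [A → α .] (dot at the end), and
  - a shift item [B → β . c γ] (dot before a terminal).

Augment with F' → F and build the canonical LR(0) collection (I0 = CLOSURE({[F' → . F]}), then GOTO on every symbol after a dot until no new states appear). It has 13 states:
  I0: { [D → . - F], [D → . D n], [F → . /], [F → . D /], [F → . D n -], [F → . D], [F → . n D D], [F' → . F] }  — shift
  I1: { [D → - . F], [D → . - F], [D → . D n], [F → . /], [F → . D /], [F → . D n -], [F → . D], [F → . n D D] }  — shift
  I2: { [F → / .] }  — reduce
  I3: { [D → D . n], [F → D . /], [F → D . n -], [F → D .] }  — shift, reduce
  I4: { [F' → F .] }  — accept
  I5: { [D → . - F], [D → . D n], [F → n . D D] }  — shift
  I6: { [D → . - F], [D → . D n], [D → D . n], [F → n D . D] }  — shift
  I7: { [D → D . n], [F → n D D .] }  — shift, reduce
  I8: { [D → D n .] }  — reduce
  I9: { [F → D / .] }  — reduce
  I10: { [D → D n .], [F → D n . -] }  — shift, reduce
  I11: { [F → D n - .] }  — reduce
  I12: { [D → - F .] }  — reduce

I3 contains reduce item [F → D .] and shift items [D → D . n], [F → D . /], [F → D . n -] — shift-reduce conflict.
I7 contains reduce item [F → n D D .] and shift item [D → D . n] — shift-reduce conflict.
I10 contains reduce item [D → D n .] and shift item [F → D n . -] — shift-reduce conflict.

Answer: Yes — I3: [F → D .] vs [D → D . n]; I7: [F → n D D .] vs [D → D . n]; I10: [D → D n .] vs [F → D n . -]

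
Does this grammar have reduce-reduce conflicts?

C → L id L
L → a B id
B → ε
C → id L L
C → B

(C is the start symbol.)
No reduce-reduce conflicts

A reduce-reduce conflict occurs when an LR(0) state has two complete items [A → α .] and [B → β .] — both call for a reduction, and with no lookahead the parser cannot choose between them.

Augment with C' → C and build the canonical LR(0) collection (I0 = CLOSURE({[C' → . C]}), then GOTO on every symbol after a dot until no new states appear). It has 12 states:
  I0: { [B → .], [C → . B], [C → . L id L], [C → . id L L], [C' → . C], [L → . a B id] }  — shift, reduce
  I1: { [C → B .] }  — reduce
  I2: { [C' → C .] }  — accept
  I3: { [C → L . id L] }  — shift
  I4: { [B → .], [L → a . B id] }  — reduce
  I5: { [C → id . L L], [L → . a B id] }  — shift
  I6: { [C → id L . L], [L → . a B id] }  — shift
  I7: { [C → id L L .] }  — reduce
  I8: { [L → a B . id] }  — shift
  I9: { [L → a B id .] }  — reduce
  I10: { [C → L id . L], [L → . a B id] }  — shift
  I11: { [C → L id L .] }  — reduce

No state contains more than one complete item.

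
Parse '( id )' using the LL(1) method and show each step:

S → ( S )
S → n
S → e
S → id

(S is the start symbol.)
Stack is shown with the top on the left.

Stack    Input     Action
-------------------------
S $      ( id ) $  output S → ( S )
( S ) $  ( id ) $  match '('
S ) $    id ) $    output S → id
id ) $   id ) $    match 'id'
) $      ) $       match ')'
$        $         accept

The string is accepted.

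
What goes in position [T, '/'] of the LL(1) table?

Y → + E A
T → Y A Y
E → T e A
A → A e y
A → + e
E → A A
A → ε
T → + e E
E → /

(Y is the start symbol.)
To find M[T, '/'], we find productions for T where '/' is in the predict set (PREDICT(N → α) = (FIRST(α) \ {ε}) ∪ (FOLLOW(N) if α ⇒* ε)).

Relevant sets:
  FIRST(Y) = { '+' }

T → Y A Y: PREDICT = { '+' }
T → + e E: PREDICT = { '+' }

M[T, '/'] is empty (no production applies)

Answer: Empty (error entry)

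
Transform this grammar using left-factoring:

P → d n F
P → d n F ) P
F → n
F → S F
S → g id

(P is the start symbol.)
P → d n F P'
P' → ε
P' → ) P
F → n
F → S F
S → g id

Left-factoring transforms A → αβ₁ | αβ₂ into A → αA' and A' → β₁ | β₂
(α is the longest common prefix among the alternatives). Repeat until
no nonterminal has two alternatives with a common prefix.

Round 1: P has alternatives sharing prefix 'd n F'. Introduce P': P → d n F P'
  Add: P' → ε
  Add: P' → ) P

No remaining common prefixes — done.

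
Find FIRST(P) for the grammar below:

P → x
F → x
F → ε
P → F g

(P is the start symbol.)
To compute FIRST(P), examine every production with P on the left-hand side, reading each right-hand side left to right until a non-nullable symbol is reached.

FIRST sets of the other non-terminals involved (by the same procedure, iterated to a fixed point):
  FIRST(F) = { 'x', ε }

From P → x:
  - x is a terminal: add 'x' and stop
From P → F g:
  - F is a non-terminal: add FIRST(F) \ {ε} = { 'x' }
    F is nullable, so continue to the next symbol
  - g is a terminal: add 'g' and stop

Collecting: FIRST(P) = { 'g', 'x' }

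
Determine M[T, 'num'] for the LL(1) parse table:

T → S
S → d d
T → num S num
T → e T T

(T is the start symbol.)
To find M[T, 'num'], we find productions for T where 'num' is in the predict set (PREDICT(N → α) = (FIRST(α) \ {ε}) ∪ (FOLLOW(N) if α ⇒* ε)).

Relevant sets:
  FIRST(S) = { 'd' }

T → S: PREDICT = { 'd' }
T → num S num: PREDICT = { 'num' }
  'num' is in predict set, so this production goes in M[T, 'num']
T → e T T: PREDICT = { 'e' }

M[T, 'num'] = T → num S num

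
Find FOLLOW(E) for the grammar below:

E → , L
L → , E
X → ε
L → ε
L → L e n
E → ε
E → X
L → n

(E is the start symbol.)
{ $, 'e' }

To compute FOLLOW(E), find every occurrence of E on a right-hand side N → α E β: add FIRST(β) \ {ε}, and if β is empty or nullable also add FOLLOW(N). Iterate to a fixed point.

E is the start symbol, so $ ∈ FOLLOW(E).
In L → , E: E is at the end, add FOLLOW(L)

The FOLLOW sets referred to above (computed the same way, to a fixed point):
  FOLLOW(L) = { $, 'e' }

Taking the union: FOLLOW(E) = { $, 'e' }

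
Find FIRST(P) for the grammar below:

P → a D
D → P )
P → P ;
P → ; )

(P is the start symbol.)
To compute FIRST(P), examine every production with P on the left-hand side, reading each right-hand side left to right until a non-nullable symbol is reached.

From P → a D:
  - a is a terminal: add 'a' and stop
From P → P ;:
  - P is the symbol being defined: contributes nothing new
    P is not nullable, so stop
From P → ; ):
  - ';' is a terminal: add ';' and stop

Collecting: FIRST(P) = { ';', 'a' }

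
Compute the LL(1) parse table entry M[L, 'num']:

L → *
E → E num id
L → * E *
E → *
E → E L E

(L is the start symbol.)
Empty (error entry)

To find M[L, 'num'], we find productions for L where 'num' is in the predict set (PREDICT(N → α) = (FIRST(α) \ {ε}) ∪ (FOLLOW(N) if α ⇒* ε)).

L → *: PREDICT = { '*' }
L → * E *: PREDICT = { '*' }

M[L, 'num'] is empty (no production applies)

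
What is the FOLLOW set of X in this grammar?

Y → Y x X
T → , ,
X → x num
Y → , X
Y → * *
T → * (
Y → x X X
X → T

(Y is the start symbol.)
To compute FOLLOW(X), find every occurrence of X on a right-hand side N → α X β: add FIRST(β) \ {ε}, and if β is empty or nullable also add FOLLOW(N). Iterate to a fixed point.

In Y → Y x X: X is at the end, add FOLLOW(Y)
In Y → , X: X is at the end, add FOLLOW(Y)
In Y → x X X: X is followed by X, add FIRST(X) \ {ε} = { '*', ',', 'x' }
In Y → x X X: X is at the end, add FOLLOW(Y)

The FOLLOW sets referred to above (computed the same way, to a fixed point):
  FOLLOW(Y) = { $, 'x' }

Taking the union: FOLLOW(X) = { $, '*', ',', 'x' }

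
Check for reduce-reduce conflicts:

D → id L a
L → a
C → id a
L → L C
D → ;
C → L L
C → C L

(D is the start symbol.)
Yes — I8: [D → id L a .] vs [L → a .]

A reduce-reduce conflict occurs when an LR(0) state has two complete items [A → α .] and [B → β .] — both call for a reduction, and with no lookahead the parser cannot choose between them.

Augment with D' → D and build the canonical LR(0) collection (I0 = CLOSURE({[D' → . D]}), then GOTO on every symbol after a dot until no new states appear). It has 13 states:
  I0: { [D → . ;], [D → . id L a], [D' → . D] }  — shift
  I1: { [D → ; .] }  — reduce
  I2: { [D' → D .] }  — accept
  I3: { [D → id . L a], [L → . L C], [L → . a] }  — shift
  I4: { [C → . C L], [C → . L L], [C → . id a], [D → id L . a], [L → . L C], [L → . a], [L → L . C] }  — shift
  I5: { [L → a .] }  — reduce
  I6: { [C → C . L], [L → . L C], [L → . a], [L → L C .] }  — shift, reduce
  I7: { [C → . C L], [C → . L L], [C → . id a], [C → L . L], [L → . L C], [L → . a], [L → L . C] }  — shift
  I8: { [D → id L a .], [L → a .] }  — 2 reduces
  I9: { [C → id . a] }  — shift
  I10: { [C → id a .] }  — reduce
  I11: { [C → . C L], [C → . L L], [C → . id a], [C → L . L], [C → L L .], [L → . L C], [L → . a], [L → L . C] }  — shift, reduce
  I12: { [C → . C L], [C → . L L], [C → . id a], [C → C L .], [L → . L C], [L → . a], [L → L . C] }  — shift, reduce

I8 contains complete items [D → id L a .], [L → a .] — reduce-reduce conflict.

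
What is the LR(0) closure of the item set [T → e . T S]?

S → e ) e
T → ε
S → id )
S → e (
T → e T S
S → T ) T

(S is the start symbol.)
Start with: [T → e . T S]
  [T → e . T S] has the dot before T: add [T → .], [T → . e T S]
No further items can be added.

CLOSURE = { [T → . e T S], [T → .], [T → e . T S] }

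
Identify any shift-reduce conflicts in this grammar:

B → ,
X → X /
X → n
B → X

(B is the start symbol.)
Yes — I3: [B → X .] vs [X → X . /]

A shift-reduce conflict occurs when an LR(0) state has both:
  - a complete (reduce) item [A → α .] (dot at the end), and
  - a shift item [B → β . c γ] (dot before a terminal).

Augment with B' → B and build the canonical LR(0) collection (I0 = CLOSURE({[B' → . B]}), then GOTO on every symbol after a dot until no new states appear). It has 6 states:
  I0: { [B → . ,], [B → . X], [B' → . B], [X → . X /], [X → . n] }  — shift
  I1: { [B → , .] }  — reduce
  I2: { [B' → B .] }  — accept
  I3: { [B → X .], [X → X . /] }  — shift, reduce
  I4: { [X → n .] }  — reduce
  I5: { [X → X / .] }  — reduce

I3 contains reduce item [B → X .] and shift item [X → X . /] — shift-reduce conflict.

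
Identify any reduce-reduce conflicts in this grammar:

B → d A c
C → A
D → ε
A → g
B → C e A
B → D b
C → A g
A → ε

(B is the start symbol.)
Augment with B' → B and build the canonical LR(0) collection (I0 = CLOSURE({[B' → . B]}), then GOTO on every symbol after a dot until no new states appear). It has 13 states:
  I0: { [A → . g], [A → .], [B → . C e A], [B → . D b], [B → . d A c], [B' → . B], [C → . A g], [C → . A], [D → .] }  — shift, 2 reduces
  I1: { [C → A . g], [C → A .] }  — shift, reduce
  I2: { [B' → B .] }  — accept
  I3: { [B → C . e A] }  — shift
  I4: { [B → D . b] }  — shift
  I5: { [A → . g], [A → .], [B → d . A c] }  — shift, reduce
  I6: { [A → g .] }  — reduce
  I7: { [B → d A . c] }  — shift
  I8: { [B → d A c .] }  — reduce
  I9: { [B → D b .] }  — reduce
  I10: { [A → . g], [A → .], [B → C e . A] }  — shift, reduce
  I11: { [B → C e A .] }  — reduce
  I12: { [C → A g .] }  — reduce

I0 contains complete items [A → .], [D → .] — reduce-reduce conflict.

Answer: Yes — I0: [A → .] vs [D → .]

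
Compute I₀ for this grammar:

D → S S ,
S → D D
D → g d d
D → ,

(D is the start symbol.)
{ [D → . ,], [D → . S S ,], [D → . g d d], [D' → . D], [S → . D D] }

First, augment the grammar with D' → D
I₀ = CLOSURE({ [D' → . D] }):
  [D' → . D] has the dot before D: add [D → . S S ,], [D → . g d d], [D → . ,]
  [D → . S S ,] has the dot before S: add [S → . D D]
No further items can be added.

I₀ = { [D → . ,], [D → . S S ,], [D → . g d d], [D' → . D], [S → . D D] }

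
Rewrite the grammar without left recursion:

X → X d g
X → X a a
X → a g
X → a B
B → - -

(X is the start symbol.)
X is directly left-recursive. The standard transformation for
  A → A α₁ | ... | A α_m | β₁ | ... | β_n
is
  A  → β₁ A' | ... | β_n A'
  A' → α₁ A' | ... | α_m A' | ε

X → a g becomes X → a g X'
X → a B becomes X → a B X'
X → X d g becomes X' → d g X'
X → X a a becomes X' → a a X'
Add X' → ε

Productions for other non-terminals are unchanged:
  B → - -

Resulting grammar:
X → a g X'
X → a B X'
X' → d g X'
X' → a a X'
X' → ε
B → - -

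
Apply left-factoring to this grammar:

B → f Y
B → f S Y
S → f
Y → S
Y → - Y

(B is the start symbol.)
B → f B'
B' → Y
B' → S Y
S → f
Y → S
Y → - Y

Left-factoring transforms A → αβ₁ | αβ₂ into A → αA' and A' → β₁ | β₂
(α is the longest common prefix among the alternatives). Repeat until
no nonterminal has two alternatives with a common prefix.

Round 1: B has alternatives sharing prefix 'f'. Introduce B': B → f B'
  Add: B' → Y
  Add: B' → S Y

No remaining common prefixes — done.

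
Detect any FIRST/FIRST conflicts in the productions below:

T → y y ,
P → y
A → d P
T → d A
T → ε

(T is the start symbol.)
A FIRST/FIRST conflict occurs when two productions N → α and N → β for the same non-terminal have FIRST(α) ∩ FIRST(β) ≠ ∅ (with ε ∈ FIRST of a nullable right-hand side, so two nullable alternatives also conflict).

Productions for T:
  T → y y ,: FIRST = { 'y' }
  T → d A: FIRST = { 'd' }
  T → ε: FIRST = { ε }
P, A have only one production, so no FIRST/FIRST conflict is possible there.

All alternatives of each non-terminal have pairwise disjoint FIRST sets.

Answer: No FIRST/FIRST conflicts.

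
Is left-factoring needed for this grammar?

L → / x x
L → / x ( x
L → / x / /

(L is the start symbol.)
Yes, L has productions with common prefix '/ x'

Left-factoring is needed when two productions for the same non-terminal
share a common prefix on the right-hand side.

Productions for L:
  L → / x x
  L → / x ( x
  L → / x / /

Found common prefix '/ x' in productions for L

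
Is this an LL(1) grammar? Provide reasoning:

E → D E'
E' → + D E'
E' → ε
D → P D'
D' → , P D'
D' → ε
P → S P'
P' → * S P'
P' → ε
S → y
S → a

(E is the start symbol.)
A grammar is LL(1) if for each non-terminal N with multiple productions, the predict sets of those productions are pairwise disjoint, where PREDICT(N → α) = (FIRST(α) \ {ε}) ∪ (FOLLOW(N) if α ⇒* ε).

Relevant sets:
  FOLLOW(E') = { $ }
  FOLLOW(D') = { $, '+' }
  FOLLOW(P') = { $, '+', ',' }

For E':
  PREDICT(E' → '+' D E') = { '+' }
  PREDICT(E' → ε) = { $ }
For D':
  PREDICT(D' → ',' P D') = { ',' }
  PREDICT(D' → ε) = { $, '+' }
For P':
  PREDICT(P' → '*' S P') = { '*' }
  PREDICT(P' → ε) = { $, '+', ',' }
For S:
  PREDICT(S → y) = { 'y' }
  PREDICT(S → a) = { 'a' }
E, D, P have a single production, so nothing to check there.

All predict sets are disjoint. The grammar IS LL(1).

Answer: Yes, the grammar is LL(1).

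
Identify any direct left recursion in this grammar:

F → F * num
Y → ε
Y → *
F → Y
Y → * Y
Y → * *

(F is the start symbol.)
Yes, F is left-recursive

Direct left recursion occurs when N → N α for some non-terminal N (the right-hand side begins with the left-hand side itself).

F → F * num: LEFT RECURSIVE (starts with F)
Y → ε: starts with ε
Y → *: starts with '*'
F → Y: starts with Y
Y → * Y: starts with '*'
Y → * *: starts with '*'

The grammar has direct left recursion on: F.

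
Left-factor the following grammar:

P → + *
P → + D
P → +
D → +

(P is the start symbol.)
P → + P'
P' → *
P' → D
P' → ε
D → +

Left-factoring transforms A → αβ₁ | αβ₂ into A → αA' and A' → β₁ | β₂
(α is the longest common prefix among the alternatives). Repeat until
no nonterminal has two alternatives with a common prefix.

Round 1: P has alternatives sharing prefix '+'. Introduce P': P → + P'
  Add: P' → *
  Add: P' → D
  Add: P' → ε

No remaining common prefixes — done.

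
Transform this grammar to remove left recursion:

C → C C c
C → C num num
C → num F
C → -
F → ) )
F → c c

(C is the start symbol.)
C → num F C'
C → - C'
C' → C c C'
C' → num num C'
C' → ε
F → ) )
F → c c

C is directly left-recursive. The standard transformation for
  A → A α₁ | ... | A α_m | β₁ | ... | β_n
is
  A  → β₁ A' | ... | β_n A'
  A' → α₁ A' | ... | α_m A' | ε

C → num F becomes C → num F C'
C → - becomes C → - C'
C → C C c becomes C' → C c C'
C → C num num becomes C' → num num C'
Add C' → ε

Productions for other non-terminals are unchanged:
  F → ) )
  F → c c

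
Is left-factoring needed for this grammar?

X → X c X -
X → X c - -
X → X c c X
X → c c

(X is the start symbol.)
Left-factoring is needed when two productions for the same non-terminal
share a common prefix on the right-hand side.

Productions for X:
  X → X c X -
  X → X c - -
  X → X c c X
  X → c c

Found common prefix 'X c' in productions for X

Answer: Yes, X has productions with common prefix 'X c'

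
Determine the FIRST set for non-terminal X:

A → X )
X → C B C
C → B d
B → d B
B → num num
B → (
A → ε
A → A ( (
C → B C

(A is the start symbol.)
To compute FIRST(X), examine every production with X on the left-hand side, reading each right-hand side left to right until a non-nullable symbol is reached.

FIRST sets of the other non-terminals involved (by the same procedure, iterated to a fixed point):
  FIRST(C) = { '(', 'd', 'num' }

From X → C B C:
  - C is a non-terminal: add FIRST(C) \ {ε} = { '(', 'd', 'num' }
    C is not nullable, so stop

Collecting: FIRST(X) = { '(', 'd', 'num' }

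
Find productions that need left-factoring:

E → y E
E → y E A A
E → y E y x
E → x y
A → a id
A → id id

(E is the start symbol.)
Yes, E has productions with common prefix 'y E'

Left-factoring is needed when two productions for the same non-terminal
share a common prefix on the right-hand side.

Productions for E:
  E → y E
  E → y E A A
  E → y E y x
  E → x y
Productions for A:
  A → a id
  A → id id

Found common prefix 'y E' in productions for E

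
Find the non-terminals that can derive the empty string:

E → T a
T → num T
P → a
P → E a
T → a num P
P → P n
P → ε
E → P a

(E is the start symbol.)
{ 'P' }

A non-terminal is nullable if it can derive ε (the empty string): either it has an ε-production, or it has a production whose right-hand side consists entirely of nullable non-terminals.

ε-productions: P → ε
So P is immediately nullable.
No further non-terminal can be added: every production for the remaining non-terminals contains a terminal or a non-nullable non-terminal.
Nullable = { 'P' }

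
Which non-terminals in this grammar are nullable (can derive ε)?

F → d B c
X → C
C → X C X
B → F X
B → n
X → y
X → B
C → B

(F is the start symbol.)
None

A non-terminal is nullable if it can derive ε (the empty string): either it has an ε-production, or it has a production whose right-hand side consists entirely of nullable non-terminals.

There are no ε-productions, so no non-terminal can derive ε.
No non-terminals are nullable.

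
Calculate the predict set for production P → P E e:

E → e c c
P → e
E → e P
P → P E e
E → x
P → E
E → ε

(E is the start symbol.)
PREDICT(P → P E e) = (FIRST(RHS) \ {ε}) ∪ (FOLLOW(P) if ε ∈ FIRST(RHS), i.e. RHS ⇒* ε)
FIRST(P) = { 'e', 'x', ε }
FIRST(E) = { 'e', 'x', ε }
FIRST(P E e) = { 'e', 'x' }
ε ∉ FIRST(P E e), so FOLLOW(P) is not added.
PREDICT(P → P E e) = { 'e', 'x' }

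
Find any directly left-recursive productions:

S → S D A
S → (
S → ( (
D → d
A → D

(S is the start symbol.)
Yes, S is left-recursive

Direct left recursion occurs when N → N α for some non-terminal N (the right-hand side begins with the left-hand side itself).

S → S D A: LEFT RECURSIVE (starts with S)
S → (: starts with '('
S → ( (: starts with '('
D → d: starts with d
A → D: starts with D

The grammar has direct left recursion on: S.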